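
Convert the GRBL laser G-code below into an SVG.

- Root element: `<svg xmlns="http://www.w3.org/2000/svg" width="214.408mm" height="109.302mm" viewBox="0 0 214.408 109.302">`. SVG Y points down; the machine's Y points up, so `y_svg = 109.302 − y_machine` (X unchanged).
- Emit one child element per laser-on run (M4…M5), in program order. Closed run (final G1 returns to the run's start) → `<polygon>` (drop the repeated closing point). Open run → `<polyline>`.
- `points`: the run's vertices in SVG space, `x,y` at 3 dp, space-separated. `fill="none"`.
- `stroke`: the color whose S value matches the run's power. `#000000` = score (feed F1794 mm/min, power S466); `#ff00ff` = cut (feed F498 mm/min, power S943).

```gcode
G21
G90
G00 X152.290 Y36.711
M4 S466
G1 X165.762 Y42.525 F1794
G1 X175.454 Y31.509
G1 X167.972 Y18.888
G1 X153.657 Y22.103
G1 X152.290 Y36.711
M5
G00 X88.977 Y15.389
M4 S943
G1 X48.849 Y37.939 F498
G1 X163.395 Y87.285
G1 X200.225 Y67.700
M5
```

Each laser-on run becomes one SVG element. Flip Y back into SVG space with y_svg = 109.302 − y_machine.

Run 1: the run's S466 means `#000000` (score). The run returns to its start, so emit a `<polygon>` with points (Y-flipped): 152.290,72.591 165.762,66.777 175.454,77.793 167.972,90.414 153.657,87.199.

Run 2: S943 ⇒ cut layer `#ff00ff`. The run is open, so emit a `<polyline>` with points (Y-flipped): 88.977,93.913 48.849,71.363 163.395,22.017 200.225,41.602.

<svg xmlns="http://www.w3.org/2000/svg" width="214.408mm" height="109.302mm" viewBox="0 0 214.408 109.302">
  <polygon points="152.290,72.591 165.762,66.777 175.454,77.793 167.972,90.414 153.657,87.199" fill="none" stroke="#000000"/>
  <polyline points="88.977,93.913 48.849,71.363 163.395,22.017 200.225,41.602" fill="none" stroke="#ff00ff"/>
</svg>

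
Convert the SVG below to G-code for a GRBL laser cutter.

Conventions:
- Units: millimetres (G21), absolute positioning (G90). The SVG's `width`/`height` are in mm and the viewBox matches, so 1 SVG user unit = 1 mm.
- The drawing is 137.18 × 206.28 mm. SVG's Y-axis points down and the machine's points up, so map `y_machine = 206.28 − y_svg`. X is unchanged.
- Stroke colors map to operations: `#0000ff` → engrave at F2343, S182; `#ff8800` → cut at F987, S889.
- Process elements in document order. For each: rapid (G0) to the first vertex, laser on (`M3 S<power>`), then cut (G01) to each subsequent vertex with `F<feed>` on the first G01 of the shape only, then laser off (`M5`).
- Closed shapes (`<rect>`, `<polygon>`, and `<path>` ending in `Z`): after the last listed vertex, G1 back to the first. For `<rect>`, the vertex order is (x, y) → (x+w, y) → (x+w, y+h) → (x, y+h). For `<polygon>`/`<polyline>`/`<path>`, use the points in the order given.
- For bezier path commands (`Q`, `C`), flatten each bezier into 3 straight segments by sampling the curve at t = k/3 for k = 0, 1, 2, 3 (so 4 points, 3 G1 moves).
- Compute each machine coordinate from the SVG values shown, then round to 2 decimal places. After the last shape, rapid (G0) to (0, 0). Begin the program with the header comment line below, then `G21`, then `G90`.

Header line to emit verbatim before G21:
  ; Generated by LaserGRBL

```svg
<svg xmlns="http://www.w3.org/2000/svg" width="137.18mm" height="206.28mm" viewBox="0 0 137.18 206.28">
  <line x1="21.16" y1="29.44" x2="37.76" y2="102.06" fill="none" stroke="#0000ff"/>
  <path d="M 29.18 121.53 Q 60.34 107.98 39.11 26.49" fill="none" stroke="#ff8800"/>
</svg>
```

viewBox `0 0 137.18 206.28` with mm width/height → 1 unit = 1 mm. Flip: y_m = 206.28 − y_svg.

**Shape 1** — `<line>` line segment, stroke `#0000ff` → engrave (S182, F2343). Machine vertices: (21.16,176.84) → (37.76,104.22). Open path.

**Shape 2** — `<path>` quadratic bezier, stroke `#ff8800` → cut (S889, F987). Control points (SVG): P0=(29.18,121.53), P1=(60.34,107.98), P2=(39.11,26.49); sampled at t=k/3. Machine vertices: (29.18,84.75) → (44.13,101.33) → (47.44,133.01) → (39.11,179.79). Open path.

; Generated by LaserGRBL
G21
G90
G0 X21.16 Y176.84
M3 S182
G01 X37.76 Y104.22 F2343
M5
G0 X29.18 Y84.75
M3 S889
G01 X44.13 Y101.33 F987
G01 X47.44 Y133.01
G01 X39.11 Y179.79
M5
G0 X0.00 Y0.00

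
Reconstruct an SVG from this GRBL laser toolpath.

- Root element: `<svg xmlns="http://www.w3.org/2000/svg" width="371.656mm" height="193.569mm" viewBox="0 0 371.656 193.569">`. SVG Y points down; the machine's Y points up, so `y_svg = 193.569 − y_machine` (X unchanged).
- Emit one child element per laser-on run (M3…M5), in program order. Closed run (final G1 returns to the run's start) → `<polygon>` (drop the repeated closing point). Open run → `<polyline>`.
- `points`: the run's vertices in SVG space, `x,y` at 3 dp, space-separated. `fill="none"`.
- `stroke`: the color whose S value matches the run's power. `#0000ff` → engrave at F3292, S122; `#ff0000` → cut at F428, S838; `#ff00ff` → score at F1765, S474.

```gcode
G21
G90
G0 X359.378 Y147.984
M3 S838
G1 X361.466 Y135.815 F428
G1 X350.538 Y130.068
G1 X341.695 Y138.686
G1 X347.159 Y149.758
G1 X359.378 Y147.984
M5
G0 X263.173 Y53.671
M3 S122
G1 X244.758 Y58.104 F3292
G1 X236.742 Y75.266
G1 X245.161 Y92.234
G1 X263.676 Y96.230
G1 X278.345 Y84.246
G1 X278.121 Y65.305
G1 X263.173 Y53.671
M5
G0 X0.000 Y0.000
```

Machine Y-up, SVG Y-down with viewBox height 193.569, so y_svg = 193.569 − y_machine; X carries over.

Run 1: the run's S838 means `#ff0000` (cut). The run returns to its start, so emit a `<polygon>` with points (Y-flipped): 359.378,45.585 361.466,57.754 350.538,63.501 341.695,54.883 347.159,43.811.

Run 2: the run's S122 means `#0000ff` (engrave). The run returns to its start, so emit a `<polygon>` with points (Y-flipped): 263.173,139.898 244.758,135.465 236.742,118.303 245.161,101.335 263.676,97.339 278.345,109.323 278.121,128.264.

<svg xmlns="http://www.w3.org/2000/svg" width="371.656mm" height="193.569mm" viewBox="0 0 371.656 193.569">
  <polygon points="359.378,45.585 361.466,57.754 350.538,63.501 341.695,54.883 347.159,43.811" fill="none" stroke="#ff0000"/>
  <polygon points="263.173,139.898 244.758,135.465 236.742,118.303 245.161,101.335 263.676,97.339 278.345,109.323 278.121,128.264" fill="none" stroke="#0000ff"/>
</svg>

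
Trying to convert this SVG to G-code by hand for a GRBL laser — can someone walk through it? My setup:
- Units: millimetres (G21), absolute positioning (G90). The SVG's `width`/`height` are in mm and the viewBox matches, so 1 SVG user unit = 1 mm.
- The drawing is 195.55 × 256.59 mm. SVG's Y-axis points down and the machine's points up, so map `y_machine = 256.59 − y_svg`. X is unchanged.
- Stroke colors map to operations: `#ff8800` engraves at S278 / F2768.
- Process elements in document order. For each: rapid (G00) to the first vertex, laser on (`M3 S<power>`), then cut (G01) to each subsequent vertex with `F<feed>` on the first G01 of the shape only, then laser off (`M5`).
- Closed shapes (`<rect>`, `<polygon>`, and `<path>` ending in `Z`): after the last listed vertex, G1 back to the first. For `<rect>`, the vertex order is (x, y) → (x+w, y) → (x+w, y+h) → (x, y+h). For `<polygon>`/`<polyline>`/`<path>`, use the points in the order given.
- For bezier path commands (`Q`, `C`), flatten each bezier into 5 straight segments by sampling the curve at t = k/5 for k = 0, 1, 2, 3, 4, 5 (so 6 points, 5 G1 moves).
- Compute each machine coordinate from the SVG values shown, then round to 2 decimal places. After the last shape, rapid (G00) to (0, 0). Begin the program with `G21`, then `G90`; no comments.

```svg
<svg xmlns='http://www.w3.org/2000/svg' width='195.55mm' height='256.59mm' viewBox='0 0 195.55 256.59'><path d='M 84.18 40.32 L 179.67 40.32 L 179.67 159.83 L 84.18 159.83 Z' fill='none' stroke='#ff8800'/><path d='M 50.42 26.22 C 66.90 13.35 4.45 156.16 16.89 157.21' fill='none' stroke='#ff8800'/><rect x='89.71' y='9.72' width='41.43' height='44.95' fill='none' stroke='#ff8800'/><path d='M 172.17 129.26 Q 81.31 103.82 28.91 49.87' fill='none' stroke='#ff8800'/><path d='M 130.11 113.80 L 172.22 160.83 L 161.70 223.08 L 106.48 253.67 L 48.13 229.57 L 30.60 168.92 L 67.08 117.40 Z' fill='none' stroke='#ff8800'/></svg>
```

G21
G90
G00 X84.18 Y216.27
M3 S278
G01 X179.67 Y216.27 F2768
G01 X179.67 Y96.76
G01 X84.18 Y96.76
G01 X84.18 Y216.27
M5
G00 X50.42 Y230.37
M3 S278
G01 X52.07 Y221.79 F2768
G01 X42.15 Y190.12
G01 X28.06 Y149.65
G01 X17.18 Y114.64
G01 X16.89 Y99.38
M5
G00 X89.71 Y246.87
M3 S278
G01 X131.14 Y246.87 F2768
G01 X131.14 Y201.92
G01 X89.71 Y201.92
G01 X89.71 Y246.87
M5
G00 X172.17 Y127.33
M3 S278
G01 X137.36 Y138.65 F2768
G01 X105.64 Y152.24
G01 X76.98 Y168.12
G01 X51.41 Y186.28
G01 X28.91 Y206.72
M5
G00 X130.11 Y142.79
M3 S278
G01 X172.22 Y95.76 F2768
G01 X161.70 Y33.51
G01 X106.48 Y2.92
G01 X48.13 Y27.02
G01 X30.60 Y87.67
G01 X67.08 Y139.19
G01 X130.11 Y142.79
M5
G00 X0.00 Y0.00

1 u = 1 mm; y_m = 256.59 − y.

[1] `<path>` rectangle, #ff8800→engrave S278 F2768: (84.18,216.27) → (179.67,216.27) → (179.67,96.76) → (84.18,96.76) → (84.18,216.27) (closed)

[2] `<path>` cubic bezier, #ff8800→engrave S278 F2768: (50.42,230.37) → (52.07,221.79) → (42.15,190.12) → (28.06,149.65) → (17.18,114.64) → (16.89,99.38)

[3] `<rect>` rectangle, #ff8800→engrave S278 F2768: (89.71,246.87) → (131.14,246.87) → (131.14,201.92) → (89.71,201.92) → (89.71,246.87) (closed)

[4] `<path>` quadratic bezier, #ff8800→engrave S278 F2768: (172.17,127.33) → (137.36,138.65) → (105.64,152.24) → (76.98,168.12) → (51.41,186.28) → (28.91,206.72)

[5] `<path>` regular polygon, #ff8800→engrave S278 F2768: (130.11,142.79) → (172.22,95.76) → (161.70,33.51) → (106.48,2.92) → (48.13,27.02) → (30.60,87.67) → (67.08,139.19) → (130.11,142.79) (closed)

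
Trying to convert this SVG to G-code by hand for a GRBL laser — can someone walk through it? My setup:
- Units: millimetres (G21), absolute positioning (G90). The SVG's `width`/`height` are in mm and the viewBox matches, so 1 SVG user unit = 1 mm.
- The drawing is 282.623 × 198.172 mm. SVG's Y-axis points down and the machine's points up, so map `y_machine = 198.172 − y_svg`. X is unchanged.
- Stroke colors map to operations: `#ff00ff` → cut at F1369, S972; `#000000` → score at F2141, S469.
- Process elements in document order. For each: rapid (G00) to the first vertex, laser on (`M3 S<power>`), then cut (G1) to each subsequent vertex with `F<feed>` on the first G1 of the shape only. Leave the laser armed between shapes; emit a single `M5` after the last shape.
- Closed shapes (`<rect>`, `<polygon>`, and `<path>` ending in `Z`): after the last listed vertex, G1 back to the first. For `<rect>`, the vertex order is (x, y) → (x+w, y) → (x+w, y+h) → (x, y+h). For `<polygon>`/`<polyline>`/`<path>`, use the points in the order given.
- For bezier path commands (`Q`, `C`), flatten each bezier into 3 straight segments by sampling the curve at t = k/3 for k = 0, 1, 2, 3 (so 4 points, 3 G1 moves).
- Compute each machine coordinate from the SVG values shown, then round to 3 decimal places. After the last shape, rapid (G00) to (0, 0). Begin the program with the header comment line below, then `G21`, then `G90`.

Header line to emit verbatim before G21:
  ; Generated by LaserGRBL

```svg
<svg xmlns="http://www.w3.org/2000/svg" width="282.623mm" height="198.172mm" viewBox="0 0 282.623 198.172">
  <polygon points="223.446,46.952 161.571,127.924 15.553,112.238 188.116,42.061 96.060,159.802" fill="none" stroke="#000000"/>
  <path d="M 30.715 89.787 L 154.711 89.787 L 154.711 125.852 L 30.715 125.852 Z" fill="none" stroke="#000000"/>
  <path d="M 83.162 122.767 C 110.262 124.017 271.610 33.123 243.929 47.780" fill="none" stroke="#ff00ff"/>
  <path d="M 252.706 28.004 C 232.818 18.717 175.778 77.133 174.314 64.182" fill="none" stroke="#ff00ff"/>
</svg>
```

; Generated by LaserGRBL
G21
G90
G00 X223.446 Y151.220
M3 S469
G1 X161.571 Y70.248 F2141
G1 X15.553 Y85.934
G1 X188.116 Y156.111
G1 X96.060 Y38.370
G1 X223.446 Y151.220
G00 X30.715 Y108.385
M3 S469
G1 X154.711 Y108.385 F2141
G1 X154.711 Y72.320
G1 X30.715 Y72.320
G1 X30.715 Y108.385
G00 X83.162 Y75.405
M3 S972
G1 X143.038 Y97.548 F1369
G1 X220.574 Y137.187
G1 X243.929 Y150.392
G00 X252.706 Y170.168
M3 S972
G1 X223.868 Y162.038 F1369
G1 X190.869 Y139.677
G1 X174.314 Y133.990
M5
G00 X0.000 Y0.000

1 u = 1 mm; y_m = 198.172 − y.

[1] `<polygon>` closed polygon, #000000→score S469 F2141: (223.446,151.220) → (161.571,70.248) → (15.553,85.934) → (188.116,156.111) → (96.060,38.370) → (223.446,151.220) (closed)

[2] `<path>` rectangle, #000000→score S469 F2141: (30.715,108.385) → (154.711,108.385) → (154.711,72.320) → (30.715,72.320) → (30.715,108.385) (closed)

[3] `<path>` cubic bezier, #ff00ff→cut S972 F1369: (83.162,75.405) → (143.038,97.548) → (220.574,137.187) → (243.929,150.392)

[4] `<path>` cubic bezier, #ff00ff→cut S972 F1369: (252.706,170.168) → (223.868,162.038) → (190.869,139.677) → (174.314,133.990)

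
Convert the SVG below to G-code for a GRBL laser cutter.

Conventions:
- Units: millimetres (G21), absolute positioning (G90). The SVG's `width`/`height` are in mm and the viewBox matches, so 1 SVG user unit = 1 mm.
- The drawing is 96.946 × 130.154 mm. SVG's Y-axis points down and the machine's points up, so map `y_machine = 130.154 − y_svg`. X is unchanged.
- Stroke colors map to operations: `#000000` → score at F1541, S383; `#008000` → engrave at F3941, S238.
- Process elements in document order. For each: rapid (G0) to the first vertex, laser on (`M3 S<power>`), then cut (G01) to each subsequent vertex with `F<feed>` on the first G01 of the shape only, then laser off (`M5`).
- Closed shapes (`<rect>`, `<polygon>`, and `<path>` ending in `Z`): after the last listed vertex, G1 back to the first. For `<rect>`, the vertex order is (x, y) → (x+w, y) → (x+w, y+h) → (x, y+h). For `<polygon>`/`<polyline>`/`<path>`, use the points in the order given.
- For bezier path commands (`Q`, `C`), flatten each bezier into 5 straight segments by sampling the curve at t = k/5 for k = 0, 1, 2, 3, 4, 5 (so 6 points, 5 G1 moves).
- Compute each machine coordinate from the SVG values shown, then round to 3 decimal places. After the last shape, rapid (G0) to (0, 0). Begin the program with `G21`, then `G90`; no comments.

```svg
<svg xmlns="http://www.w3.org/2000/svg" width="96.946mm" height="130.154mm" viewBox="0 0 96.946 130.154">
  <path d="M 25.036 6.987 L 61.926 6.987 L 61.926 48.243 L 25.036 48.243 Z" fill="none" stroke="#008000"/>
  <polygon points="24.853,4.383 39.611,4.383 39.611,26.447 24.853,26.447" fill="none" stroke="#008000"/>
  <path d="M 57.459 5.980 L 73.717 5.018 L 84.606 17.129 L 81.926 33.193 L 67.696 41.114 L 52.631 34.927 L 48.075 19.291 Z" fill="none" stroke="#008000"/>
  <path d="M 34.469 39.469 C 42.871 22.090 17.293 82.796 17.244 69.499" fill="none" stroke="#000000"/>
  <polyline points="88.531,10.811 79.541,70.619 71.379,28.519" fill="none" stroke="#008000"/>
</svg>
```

G21
G90
G0 X25.036 Y123.167
M3 S238
G01 X61.926 Y123.167 F3941
G01 X61.926 Y81.911
G01 X25.036 Y81.911
G01 X25.036 Y123.167
M5
G0 X24.853 Y125.771
M3 S238
G01 X39.611 Y125.771 F3941
G01 X39.611 Y103.707
G01 X24.853 Y103.707
G01 X24.853 Y125.771
M5
G0 X57.459 Y124.174
M3 S238
G01 X73.717 Y125.136 F3941
G01 X84.606 Y113.025
G01 X81.926 Y96.961
G01 X67.696 Y89.040
G01 X52.631 Y95.227
G01 X48.075 Y110.863
G01 X57.459 Y124.174
M5
G0 X34.469 Y90.685
M3 S383
G01 X35.909 Y92.959 F1541
G01 X32.050 Y83.793
G01 X25.748 Y70.486
G01 X19.861 Y60.340
G01 X17.244 Y60.655
M5
G0 X88.531 Y119.343
M3 S238
G01 X79.541 Y59.535 F3941
G01 X71.379 Y101.635
M5
G0 X0.000 Y0.000

1 u = 1 mm; y_m = 130.154 − y.

[1] `<path>` rectangle, #008000→engrave S238 F3941: (25.036,123.167) → (61.926,123.167) → (61.926,81.911) → (25.036,81.911) → (25.036,123.167) (closed)

[2] `<polygon>` rectangle, #008000→engrave S238 F3941: (24.853,125.771) → (39.611,125.771) → (39.611,103.707) → (24.853,103.707) → (24.853,125.771) (closed)

[3] `<path>` regular polygon, #008000→engrave S238 F3941: (57.459,124.174) → (73.717,125.136) → (84.606,113.025) → (81.926,96.961) → (67.696,89.040) → (52.631,95.227) → (48.075,110.863) → (57.459,124.174) (closed)

[4] `<path>` cubic bezier, #000000→score S383 F1541: (34.469,90.685) → (35.909,92.959) → (32.050,83.793) → (25.748,70.486) → (19.861,60.340) → (17.244,60.655)

[5] `<polyline>` open polyline, #008000→engrave S238 F3941: (88.531,119.343) → (79.541,59.535) → (71.379,101.635)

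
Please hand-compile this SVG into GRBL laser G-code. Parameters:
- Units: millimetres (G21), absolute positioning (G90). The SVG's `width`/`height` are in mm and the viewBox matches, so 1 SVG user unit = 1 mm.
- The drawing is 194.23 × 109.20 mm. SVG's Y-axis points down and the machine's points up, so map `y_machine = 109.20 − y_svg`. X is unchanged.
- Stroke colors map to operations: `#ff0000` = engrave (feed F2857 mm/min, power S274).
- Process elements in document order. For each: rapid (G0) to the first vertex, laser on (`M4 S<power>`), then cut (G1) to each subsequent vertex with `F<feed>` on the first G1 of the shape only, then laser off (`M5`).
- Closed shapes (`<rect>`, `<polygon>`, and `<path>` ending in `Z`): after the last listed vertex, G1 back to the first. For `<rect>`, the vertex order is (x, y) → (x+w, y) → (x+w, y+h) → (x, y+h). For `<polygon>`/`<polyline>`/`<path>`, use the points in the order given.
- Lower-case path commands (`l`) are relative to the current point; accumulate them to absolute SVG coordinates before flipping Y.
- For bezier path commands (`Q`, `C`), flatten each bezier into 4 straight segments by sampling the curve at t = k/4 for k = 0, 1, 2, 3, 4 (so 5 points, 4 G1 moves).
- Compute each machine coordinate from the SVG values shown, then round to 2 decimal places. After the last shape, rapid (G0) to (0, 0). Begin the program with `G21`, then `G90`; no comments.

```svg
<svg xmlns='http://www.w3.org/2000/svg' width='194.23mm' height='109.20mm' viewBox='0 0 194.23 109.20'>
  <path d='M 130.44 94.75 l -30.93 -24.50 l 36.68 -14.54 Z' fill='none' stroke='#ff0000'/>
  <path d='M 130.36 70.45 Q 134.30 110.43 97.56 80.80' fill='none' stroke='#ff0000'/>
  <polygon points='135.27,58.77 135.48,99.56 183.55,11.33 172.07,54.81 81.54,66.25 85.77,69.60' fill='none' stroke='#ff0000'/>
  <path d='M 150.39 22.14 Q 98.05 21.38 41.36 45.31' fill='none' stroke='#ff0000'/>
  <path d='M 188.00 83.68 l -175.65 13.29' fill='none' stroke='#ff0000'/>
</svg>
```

G21
G90
G0 X130.44 Y14.45
M4 S274
G1 X99.51 Y38.95 F2857
G1 X136.19 Y53.49
G1 X130.44 Y14.45
M5
G0 X130.36 Y38.75
M4 S274
G1 X129.79 Y23.11 F2857
G1 X124.13 Y16.17
G1 X113.39 Y17.94
G1 X97.56 Y28.40
M5
G0 X135.27 Y50.43
M4 S274
G1 X135.48 Y9.64 F2857
G1 X183.55 Y97.87
G1 X172.07 Y54.39
G1 X81.54 Y42.95
G1 X85.77 Y39.60
G1 X135.27 Y50.43
M5
G0 X150.39 Y87.06
M4 S274
G1 X123.95 Y85.90 F2857
G1 X96.96 Y81.65
G1 X69.43 Y74.31
G1 X41.36 Y63.89
M5
G0 X188.00 Y25.52
M4 S274
G1 X12.35 Y12.23 F2857
M5
G0 X0.00 Y0.00

1 u = 1 mm; y_m = 109.20 − y.

[1] `<path>` regular polygon, #ff0000→engrave S274 F2857: (130.44,14.45) → (99.51,38.95) → (136.19,53.49) → (130.44,14.45) (closed)

[2] `<path>` quadratic bezier, #ff0000→engrave S274 F2857: (130.36,38.75) → (129.79,23.11) → (124.13,16.17) → (113.39,17.94) → (97.56,28.40)

[3] `<polygon>` closed polygon, #ff0000→engrave S274 F2857: (135.27,50.43) → (135.48,9.64) → (183.55,97.87) → (172.07,54.39) → (81.54,42.95) → (85.77,39.60) → (135.27,50.43) (closed)

[4] `<path>` quadratic bezier, #ff0000→engrave S274 F2857: (150.39,87.06) → (123.95,85.90) → (96.96,81.65) → (69.43,74.31) → (41.36,63.89)

[5] `<path>` line segment, #ff0000→engrave S274 F2857: (188.00,25.52) → (12.35,12.23)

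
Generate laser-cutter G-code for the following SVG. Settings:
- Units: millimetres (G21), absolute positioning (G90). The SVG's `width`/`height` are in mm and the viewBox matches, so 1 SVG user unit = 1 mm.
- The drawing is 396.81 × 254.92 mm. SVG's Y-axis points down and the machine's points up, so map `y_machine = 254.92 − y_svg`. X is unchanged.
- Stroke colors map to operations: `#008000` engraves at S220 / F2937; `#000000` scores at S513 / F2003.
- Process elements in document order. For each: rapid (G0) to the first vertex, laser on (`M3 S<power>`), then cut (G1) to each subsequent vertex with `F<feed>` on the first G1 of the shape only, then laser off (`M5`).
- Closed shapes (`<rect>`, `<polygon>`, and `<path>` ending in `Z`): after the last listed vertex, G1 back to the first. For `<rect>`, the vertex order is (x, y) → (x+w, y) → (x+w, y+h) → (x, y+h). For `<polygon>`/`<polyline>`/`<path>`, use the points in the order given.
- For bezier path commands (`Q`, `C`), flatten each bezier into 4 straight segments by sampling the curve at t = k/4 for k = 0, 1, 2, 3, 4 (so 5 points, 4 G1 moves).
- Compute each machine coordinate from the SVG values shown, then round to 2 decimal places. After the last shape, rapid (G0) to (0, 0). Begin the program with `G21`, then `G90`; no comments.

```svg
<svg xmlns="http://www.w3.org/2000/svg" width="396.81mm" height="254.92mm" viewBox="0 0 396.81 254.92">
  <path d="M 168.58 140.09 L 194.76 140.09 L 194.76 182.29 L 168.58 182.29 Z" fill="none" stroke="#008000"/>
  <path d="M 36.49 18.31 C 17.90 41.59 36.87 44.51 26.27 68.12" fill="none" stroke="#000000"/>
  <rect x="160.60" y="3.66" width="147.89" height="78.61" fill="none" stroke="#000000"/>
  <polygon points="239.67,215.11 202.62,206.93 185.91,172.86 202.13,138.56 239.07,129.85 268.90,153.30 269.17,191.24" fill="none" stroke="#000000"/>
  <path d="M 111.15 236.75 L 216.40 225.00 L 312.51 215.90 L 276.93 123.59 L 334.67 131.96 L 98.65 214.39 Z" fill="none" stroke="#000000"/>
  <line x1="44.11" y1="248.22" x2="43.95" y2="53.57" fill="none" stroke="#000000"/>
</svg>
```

G21
G90
G0 X168.58 Y114.83
M3 S220
G1 X194.76 Y114.83 F2937
G1 X194.76 Y72.63
G1 X168.58 Y72.63
G1 X168.58 Y114.83
M5
G0 X36.49 Y236.61
M3 S513
G1 X28.54 Y222.33 F2003
G1 X28.38 Y211.83
G1 X29.72 Y201.27
G1 X26.27 Y186.80
M5
G0 X160.60 Y251.26
M3 S513
G1 X308.49 Y251.26 F2003
G1 X308.49 Y172.65
G1 X160.60 Y172.65
G1 X160.60 Y251.26
M5
G0 X239.67 Y39.81
M3 S513
G1 X202.62 Y47.99 F2003
G1 X185.91 Y82.06
G1 X202.13 Y116.36
G1 X239.07 Y125.07
G1 X268.90 Y101.62
G1 X269.17 Y63.68
G1 X239.67 Y39.81
M5
G0 X111.15 Y18.17
M3 S513
G1 X216.40 Y29.92 F2003
G1 X312.51 Y39.02
G1 X276.93 Y131.33
G1 X334.67 Y122.96
G1 X98.65 Y40.53
G1 X111.15 Y18.17
M5
G0 X44.11 Y6.70
M3 S513
G1 X43.95 Y201.35 F2003
M5
G0 X0.00 Y0.00

1 u = 1 mm; y_m = 254.92 − y.

[1] `<path>` rectangle, #008000→engrave S220 F2937: (168.58,114.83) → (194.76,114.83) → (194.76,72.63) → (168.58,72.63) → (168.58,114.83) (closed)

[2] `<path>` cubic bezier, #000000→score S513 F2003: (36.49,236.61) → (28.54,222.33) → (28.38,211.83) → (29.72,201.27) → (26.27,186.80)

[3] `<rect>` rectangle, #000000→score S513 F2003: (160.60,251.26) → (308.49,251.26) → (308.49,172.65) → (160.60,172.65) → (160.60,251.26) (closed)

[4] `<polygon>` regular polygon, #000000→score S513 F2003: (239.67,39.81) → (202.62,47.99) → (185.91,82.06) → (202.13,116.36) → (239.07,125.07) → (268.90,101.62) → (269.17,63.68) → (239.67,39.81) (closed)

[5] `<path>` closed polygon, #000000→score S513 F2003: (111.15,18.17) → (216.40,29.92) → (312.51,39.02) → (276.93,131.33) → (334.67,122.96) → (98.65,40.53) → (111.15,18.17) (closed)

[6] `<line>` line segment, #000000→score S513 F2003: (44.11,6.70) → (43.95,201.35)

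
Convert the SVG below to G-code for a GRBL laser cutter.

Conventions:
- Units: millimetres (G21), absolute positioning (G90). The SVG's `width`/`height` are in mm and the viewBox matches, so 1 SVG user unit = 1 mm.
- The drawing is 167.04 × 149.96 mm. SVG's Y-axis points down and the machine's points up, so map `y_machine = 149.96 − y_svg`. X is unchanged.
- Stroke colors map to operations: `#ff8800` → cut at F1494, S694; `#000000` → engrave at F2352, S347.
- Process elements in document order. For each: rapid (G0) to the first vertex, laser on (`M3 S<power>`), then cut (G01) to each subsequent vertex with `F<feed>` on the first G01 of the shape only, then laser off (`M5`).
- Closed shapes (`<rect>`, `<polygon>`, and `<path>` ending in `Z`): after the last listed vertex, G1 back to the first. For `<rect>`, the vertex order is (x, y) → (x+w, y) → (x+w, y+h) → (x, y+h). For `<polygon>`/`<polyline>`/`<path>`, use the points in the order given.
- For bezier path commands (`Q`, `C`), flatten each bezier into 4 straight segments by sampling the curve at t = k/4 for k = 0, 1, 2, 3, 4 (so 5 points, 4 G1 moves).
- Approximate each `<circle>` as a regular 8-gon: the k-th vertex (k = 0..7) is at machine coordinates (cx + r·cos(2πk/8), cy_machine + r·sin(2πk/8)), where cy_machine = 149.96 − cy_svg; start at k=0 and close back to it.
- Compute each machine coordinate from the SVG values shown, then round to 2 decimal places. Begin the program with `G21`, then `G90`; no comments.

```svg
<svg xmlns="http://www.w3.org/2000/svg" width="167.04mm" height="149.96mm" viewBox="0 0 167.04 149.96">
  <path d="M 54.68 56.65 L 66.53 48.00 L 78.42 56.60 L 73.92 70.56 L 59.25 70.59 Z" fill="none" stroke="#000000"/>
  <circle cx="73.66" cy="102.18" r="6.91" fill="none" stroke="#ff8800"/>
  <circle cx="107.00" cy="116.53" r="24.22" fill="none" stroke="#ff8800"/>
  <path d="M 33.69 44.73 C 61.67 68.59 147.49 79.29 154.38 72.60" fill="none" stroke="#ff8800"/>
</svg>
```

1 u = 1 mm; y_m = 149.96 − y.

[1] `<path>` regular polygon, #000000→engrave S347 F2352: (54.68,93.31) → (66.53,101.96) → (78.42,93.36) → (73.92,79.40) → (59.25,79.37) → (54.68,93.31) (closed)

[2] `<circle>` circle, #ff8800→cut S694 F1494: (80.57,47.78) → (78.55,52.67) → (73.66,54.69) → (68.77,52.67) → (66.75,47.78) → (68.77,42.89) → (73.66,40.87) → (78.55,42.89) → (80.57,47.78) (closed)

[3] `<circle>` circle, #ff8800→cut S694 F1494: (131.22,33.43) → (124.13,50.56) → (107.00,57.65) → (89.87,50.56) → (82.78,33.43) → (89.87,16.30) → (107.00,9.21) → (124.13,16.30) → (131.22,33.43) (closed)

[4] `<path>` cubic bezier, #ff8800→cut S694 F1494: (33.69,105.23) → (63.38,89.87) → (101.94,79.84) → (136.55,75.54) → (154.38,77.36)

G21
G90
G0 X54.68 Y93.31
M3 S347
G01 X66.53 Y101.96 F2352
G01 X78.42 Y93.36
G01 X73.92 Y79.40
G01 X59.25 Y79.37
G01 X54.68 Y93.31
M5
G0 X80.57 Y47.78
M3 S694
G01 X78.55 Y52.67 F1494
G01 X73.66 Y54.69
G01 X68.77 Y52.67
G01 X66.75 Y47.78
G01 X68.77 Y42.89
G01 X73.66 Y40.87
G01 X78.55 Y42.89
G01 X80.57 Y47.78
M5
G0 X131.22 Y33.43
M3 S694
G01 X124.13 Y50.56 F1494
G01 X107.00 Y57.65
G01 X89.87 Y50.56
G01 X82.78 Y33.43
G01 X89.87 Y16.30
G01 X107.00 Y9.21
G01 X124.13 Y16.30
G01 X131.22 Y33.43
M5
G0 X33.69 Y105.23
M3 S694
G01 X63.38 Y89.87 F1494
G01 X101.94 Y79.84
G01 X136.55 Y75.54
G01 X154.38 Y77.36
M5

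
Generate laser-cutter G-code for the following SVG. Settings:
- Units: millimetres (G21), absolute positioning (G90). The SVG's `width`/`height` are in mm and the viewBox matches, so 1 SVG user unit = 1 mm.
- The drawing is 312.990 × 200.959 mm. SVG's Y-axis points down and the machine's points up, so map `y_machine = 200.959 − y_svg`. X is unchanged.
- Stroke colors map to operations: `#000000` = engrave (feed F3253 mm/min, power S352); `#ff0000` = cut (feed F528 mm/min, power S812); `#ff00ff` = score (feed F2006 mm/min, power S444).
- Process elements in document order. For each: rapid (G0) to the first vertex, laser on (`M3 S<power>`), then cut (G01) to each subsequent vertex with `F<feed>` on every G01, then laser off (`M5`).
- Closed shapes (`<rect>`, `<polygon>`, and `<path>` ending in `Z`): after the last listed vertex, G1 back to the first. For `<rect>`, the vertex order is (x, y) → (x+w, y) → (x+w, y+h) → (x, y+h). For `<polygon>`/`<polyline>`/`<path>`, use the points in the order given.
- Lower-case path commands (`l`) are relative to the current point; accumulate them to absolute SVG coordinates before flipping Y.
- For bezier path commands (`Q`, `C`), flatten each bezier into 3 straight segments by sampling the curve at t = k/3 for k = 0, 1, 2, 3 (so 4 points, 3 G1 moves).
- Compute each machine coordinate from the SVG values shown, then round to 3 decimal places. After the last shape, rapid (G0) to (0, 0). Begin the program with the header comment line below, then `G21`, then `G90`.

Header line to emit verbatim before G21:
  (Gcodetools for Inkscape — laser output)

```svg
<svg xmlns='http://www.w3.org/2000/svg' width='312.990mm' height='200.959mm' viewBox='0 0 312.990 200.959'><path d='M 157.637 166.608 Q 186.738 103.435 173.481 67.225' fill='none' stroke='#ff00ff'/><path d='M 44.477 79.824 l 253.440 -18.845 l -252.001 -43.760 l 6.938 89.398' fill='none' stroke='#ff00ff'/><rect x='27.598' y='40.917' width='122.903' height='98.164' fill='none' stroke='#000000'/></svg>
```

(Gcodetools for Inkscape — laser output)
G21
G90
G0 X157.637 Y34.351
M3 S444
G01 X172.331 Y73.470 F2006
G01 X177.613 Y106.598 F2006
G01 X173.481 Y133.734 F2006
M5
G0 X44.477 Y121.135
M3 S444
G01 X297.917 Y139.980 F2006
G01 X45.916 Y183.740 F2006
G01 X52.854 Y94.342 F2006
M5
G0 X27.598 Y160.042
M3 S352
G01 X150.501 Y160.042 F3253
G01 X150.501 Y61.878 F3253
G01 X27.598 Y61.878 F3253
G01 X27.598 Y160.042 F3253
M5
G0 X0.000 Y0.000

1 u = 1 mm; y_m = 200.959 − y.

[1] `<path>` quadratic bezier, #ff00ff→score S444 F2006: (157.637,34.351) → (172.331,73.470) → (177.613,106.598) → (173.481,133.734)

[2] `<path>` open polyline, #ff00ff→score S444 F2006: (44.477,121.135) → (297.917,139.980) → (45.916,183.740) → (52.854,94.342)

[3] `<rect>` rectangle, #000000→engrave S352 F3253: (27.598,160.042) → (150.501,160.042) → (150.501,61.878) → (27.598,61.878) → (27.598,160.042) (closed)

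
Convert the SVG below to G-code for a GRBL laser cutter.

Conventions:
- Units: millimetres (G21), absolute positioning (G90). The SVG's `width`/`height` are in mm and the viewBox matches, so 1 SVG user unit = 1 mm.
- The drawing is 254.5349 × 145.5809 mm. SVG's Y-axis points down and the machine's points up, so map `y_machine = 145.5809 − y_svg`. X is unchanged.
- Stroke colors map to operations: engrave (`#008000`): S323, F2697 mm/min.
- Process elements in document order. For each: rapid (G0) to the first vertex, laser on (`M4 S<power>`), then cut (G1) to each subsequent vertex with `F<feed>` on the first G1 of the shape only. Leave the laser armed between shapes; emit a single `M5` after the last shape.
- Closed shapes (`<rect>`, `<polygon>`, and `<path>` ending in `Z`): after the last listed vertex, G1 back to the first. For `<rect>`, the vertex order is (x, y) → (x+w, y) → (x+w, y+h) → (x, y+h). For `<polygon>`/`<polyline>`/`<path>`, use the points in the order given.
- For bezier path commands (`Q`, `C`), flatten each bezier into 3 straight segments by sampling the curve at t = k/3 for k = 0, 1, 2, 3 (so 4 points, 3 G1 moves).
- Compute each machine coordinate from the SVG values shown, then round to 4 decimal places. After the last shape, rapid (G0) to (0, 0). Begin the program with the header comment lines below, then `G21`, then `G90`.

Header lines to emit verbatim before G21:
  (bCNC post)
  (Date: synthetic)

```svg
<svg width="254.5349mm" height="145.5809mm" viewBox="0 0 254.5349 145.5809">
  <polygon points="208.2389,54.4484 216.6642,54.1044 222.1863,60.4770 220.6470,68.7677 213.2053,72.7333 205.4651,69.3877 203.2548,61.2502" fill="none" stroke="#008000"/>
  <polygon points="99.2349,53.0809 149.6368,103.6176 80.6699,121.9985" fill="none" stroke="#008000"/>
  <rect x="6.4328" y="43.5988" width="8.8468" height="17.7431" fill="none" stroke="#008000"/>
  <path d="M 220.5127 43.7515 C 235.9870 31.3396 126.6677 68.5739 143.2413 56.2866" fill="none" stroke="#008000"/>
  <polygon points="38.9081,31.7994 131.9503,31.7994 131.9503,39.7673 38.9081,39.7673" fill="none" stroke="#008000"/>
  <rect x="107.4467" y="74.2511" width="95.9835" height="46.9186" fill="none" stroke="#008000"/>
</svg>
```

(bCNC post)
(Date: synthetic)
G21
G90
G0 X208.2389 Y91.1325
M4 S323
G1 X216.6642 Y91.4765 F2697
G1 X222.1863 Y85.1039
G1 X220.6470 Y76.8132
G1 X213.2053 Y72.8476
G1 X205.4651 Y76.1932
G1 X203.2548 Y84.3307
G1 X208.2389 Y91.1325
G0 X99.2349 Y92.5000
M4 S323
G1 X149.6368 Y41.9633 F2697
G1 X80.6699 Y23.5824
G1 X99.2349 Y92.5000
G0 X6.4328 Y101.9821
M4 S323
G1 X15.2796 Y101.9821 F2697
G1 X15.2796 Y84.2390
G1 X6.4328 Y84.2390
G1 X6.4328 Y101.9821
G0 X220.5127 Y101.8294
M4 S323
G1 X203.6738 Y101.3654 F2697
G1 X159.3473 Y89.8413
G1 X143.2413 Y89.2943
G0 X38.9081 Y113.7815
M4 S323
G1 X131.9503 Y113.7815 F2697
G1 X131.9503 Y105.8136
G1 X38.9081 Y105.8136
G1 X38.9081 Y113.7815
G0 X107.4467 Y71.3298
M4 S323
G1 X203.4302 Y71.3298 F2697
G1 X203.4302 Y24.4112
G1 X107.4467 Y24.4112
G1 X107.4467 Y71.3298
M5
G0 X0.0000 Y0.0000

Since the viewBox matches the mm dimensions, user units are millimetres directly. The only transform is the Y-flip y_m = 145.5809 − y_svg.

Shape 1 is a regular polygon drawn with `<polygon>`. Its stroke #008000 means engrave at S323, F2697. After flipping Y the toolpath is (208.2389,91.1325) → (216.6642,91.4765) → (222.1863,85.1039) → (220.6470,76.8132) → (213.2053,72.8476) → (205.4651,76.1932) → (203.2548,84.3307) → (208.2389,91.1325), returning to the start.

Shape 2 is a regular polygon drawn with `<polygon>`. Its stroke #008000 means engrave at S323, F2697. After flipping Y the toolpath is (99.2349,92.5000) → (149.6368,41.9633) → (80.6699,23.5824) → (99.2349,92.5000), returning to the start.

Shape 3 is a rectangle drawn with `<rect>`. Its stroke #008000 means engrave at S323, F2697. After flipping Y the toolpath is (6.4328,101.9821) → (15.2796,101.9821) → (15.2796,84.2390) → (6.4328,84.2390) → (6.4328,101.9821), returning to the start.

Shape 4 is a cubic bezier drawn with `<path>`. Its stroke #008000 means engrave at S323, F2697. After flipping Y the toolpath is (220.5127,101.8294) → (203.6738,101.3654) → (159.3473,89.8413) → (143.2413,89.2943).

Shape 5 is a rectangle drawn with `<polygon>`. Its stroke #008000 means engrave at S323, F2697. After flipping Y the toolpath is (38.9081,113.7815) → (131.9503,113.7815) → (131.9503,105.8136) → (38.9081,105.8136) → (38.9081,113.7815), returning to the start.

Shape 6 is a rectangle drawn with `<rect>`. Its stroke #008000 means engrave at S323, F2697. After flipping Y the toolpath is (107.4467,71.3298) → (203.4302,71.3298) → (203.4302,24.4112) → (107.4467,24.4112) → (107.4467,71.3298), returning to the start.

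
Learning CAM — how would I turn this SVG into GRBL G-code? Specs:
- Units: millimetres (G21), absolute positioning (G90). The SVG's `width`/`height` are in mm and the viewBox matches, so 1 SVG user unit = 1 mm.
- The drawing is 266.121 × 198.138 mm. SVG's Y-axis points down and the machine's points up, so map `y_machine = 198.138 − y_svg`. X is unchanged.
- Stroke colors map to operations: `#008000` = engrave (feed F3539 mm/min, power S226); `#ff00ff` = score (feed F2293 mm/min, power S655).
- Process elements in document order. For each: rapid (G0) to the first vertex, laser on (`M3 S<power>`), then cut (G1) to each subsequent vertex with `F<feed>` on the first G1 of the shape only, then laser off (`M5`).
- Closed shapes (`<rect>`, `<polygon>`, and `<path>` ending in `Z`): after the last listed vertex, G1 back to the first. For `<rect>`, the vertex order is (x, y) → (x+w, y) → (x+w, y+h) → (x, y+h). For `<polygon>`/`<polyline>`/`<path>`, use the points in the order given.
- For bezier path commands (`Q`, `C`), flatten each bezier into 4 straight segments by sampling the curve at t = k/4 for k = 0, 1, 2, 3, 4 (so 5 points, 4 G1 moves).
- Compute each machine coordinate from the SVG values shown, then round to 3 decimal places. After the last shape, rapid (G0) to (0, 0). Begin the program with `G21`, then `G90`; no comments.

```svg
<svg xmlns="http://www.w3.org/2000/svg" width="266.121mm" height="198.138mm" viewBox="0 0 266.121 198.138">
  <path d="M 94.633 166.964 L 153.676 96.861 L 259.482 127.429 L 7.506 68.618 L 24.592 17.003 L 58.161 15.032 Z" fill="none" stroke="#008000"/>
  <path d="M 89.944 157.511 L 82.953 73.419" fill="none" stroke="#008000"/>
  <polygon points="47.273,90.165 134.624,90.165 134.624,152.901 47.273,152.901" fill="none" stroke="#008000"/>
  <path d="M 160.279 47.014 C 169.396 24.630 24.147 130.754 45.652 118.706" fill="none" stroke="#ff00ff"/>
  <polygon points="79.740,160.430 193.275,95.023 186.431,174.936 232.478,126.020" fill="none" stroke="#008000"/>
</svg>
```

Since the viewBox matches the mm dimensions, user units are millimetres directly. The only transform is the Y-flip y_m = 198.138 − y_svg.

Shape 1 is a closed polygon drawn with `<path>`. Its stroke #008000 means engrave at S226, F3539. After flipping Y the toolpath is (94.633,31.174) → (153.676,101.277) → (259.482,70.709) → (7.506,129.520) → (24.592,181.135) → (58.161,183.106) → (94.633,31.174), returning to the start.

Shape 2 is a line segment drawn with `<path>`. Its stroke #008000 means engrave at S226, F3539. After flipping Y the toolpath is (89.944,40.627) → (82.953,124.719).

Shape 3 is a rectangle drawn with `<polygon>`. Its stroke #008000 means engrave at S226, F3539. After flipping Y the toolpath is (47.273,107.973) → (134.624,107.973) → (134.624,45.237) → (47.273,45.237) → (47.273,107.973), returning to the start.

Shape 4 is a cubic bezier drawn with `<path>`. Its stroke #ff00ff means score at S655, F2293. After flipping Y the toolpath is (160.279,151.124) → (143.191,147.671) → (98.320,119.154) → (55.772,88.699) → (45.652,79.432).

Shape 5 is a closed polygon drawn with `<polygon>`. Its stroke #008000 means engrave at S226, F3539. After flipping Y the toolpath is (79.740,37.708) → (193.275,103.115) → (186.431,23.202) → (232.478,72.118) → (79.740,37.708), returning to the start.

G21
G90
G0 X94.633 Y31.174
M3 S226
G1 X153.676 Y101.277 F3539
G1 X259.482 Y70.709
G1 X7.506 Y129.520
G1 X24.592 Y181.135
G1 X58.161 Y183.106
G1 X94.633 Y31.174
M5
G0 X89.944 Y40.627
M3 S226
G1 X82.953 Y124.719 F3539
M5
G0 X47.273 Y107.973
M3 S226
G1 X134.624 Y107.973 F3539
G1 X134.624 Y45.237
G1 X47.273 Y45.237
G1 X47.273 Y107.973
M5
G0 X160.279 Y151.124
M3 S655
G1 X143.191 Y147.671 F2293
G1 X98.320 Y119.154
G1 X55.772 Y88.699
G1 X45.652 Y79.432
M5
G0 X79.740 Y37.708
M3 S226
G1 X193.275 Y103.115 F3539
G1 X186.431 Y23.202
G1 X232.478 Y72.118
G1 X79.740 Y37.708
M5
G0 X0.000 Y0.000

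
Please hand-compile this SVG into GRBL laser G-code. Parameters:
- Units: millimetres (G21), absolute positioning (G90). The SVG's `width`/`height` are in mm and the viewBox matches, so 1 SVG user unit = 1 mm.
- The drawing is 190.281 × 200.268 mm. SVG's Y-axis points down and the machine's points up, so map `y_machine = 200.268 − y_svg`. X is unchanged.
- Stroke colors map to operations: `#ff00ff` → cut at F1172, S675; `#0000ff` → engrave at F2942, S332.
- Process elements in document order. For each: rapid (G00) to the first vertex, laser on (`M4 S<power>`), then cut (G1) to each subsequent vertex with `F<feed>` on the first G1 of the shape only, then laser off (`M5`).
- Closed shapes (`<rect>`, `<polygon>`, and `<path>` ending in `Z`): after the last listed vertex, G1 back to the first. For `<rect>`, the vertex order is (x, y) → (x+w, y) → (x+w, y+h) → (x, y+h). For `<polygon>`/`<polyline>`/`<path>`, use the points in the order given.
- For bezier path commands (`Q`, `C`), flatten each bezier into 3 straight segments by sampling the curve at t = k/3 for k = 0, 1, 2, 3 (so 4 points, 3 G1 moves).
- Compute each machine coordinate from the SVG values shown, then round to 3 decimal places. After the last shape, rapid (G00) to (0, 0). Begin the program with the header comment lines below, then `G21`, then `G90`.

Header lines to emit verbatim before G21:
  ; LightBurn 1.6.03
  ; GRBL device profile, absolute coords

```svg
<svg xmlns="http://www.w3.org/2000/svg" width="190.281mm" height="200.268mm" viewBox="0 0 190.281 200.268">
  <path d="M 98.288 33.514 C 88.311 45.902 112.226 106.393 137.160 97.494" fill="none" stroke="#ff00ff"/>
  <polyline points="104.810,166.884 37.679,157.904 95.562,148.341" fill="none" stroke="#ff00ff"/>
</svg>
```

Since the viewBox matches the mm dimensions, user units are millimetres directly. The only transform is the Y-flip y_m = 200.268 − y_svg.

Shape 1 is a cubic bezier drawn with `<path>`. Its stroke #ff00ff means cut at S675, F1172. After flipping Y the toolpath is (98.288,166.754) → (98.391,142.683) → (113.783,112.653) → (137.160,102.774).

Shape 2 is a open polyline drawn with `<polyline>`. Its stroke #ff00ff means cut at S675, F1172. After flipping Y the toolpath is (104.810,33.384) → (37.679,42.364) → (95.562,51.927).

; LightBurn 1.6.03
; GRBL device profile, absolute coords
G21
G90
G00 X98.288 Y166.754
M4 S675
G1 X98.391 Y142.683 F1172
G1 X113.783 Y112.653
G1 X137.160 Y102.774
M5
G00 X104.810 Y33.384
M4 S675
G1 X37.679 Y42.364 F1172
G1 X95.562 Y51.927
M5
G00 X0.000 Y0.000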